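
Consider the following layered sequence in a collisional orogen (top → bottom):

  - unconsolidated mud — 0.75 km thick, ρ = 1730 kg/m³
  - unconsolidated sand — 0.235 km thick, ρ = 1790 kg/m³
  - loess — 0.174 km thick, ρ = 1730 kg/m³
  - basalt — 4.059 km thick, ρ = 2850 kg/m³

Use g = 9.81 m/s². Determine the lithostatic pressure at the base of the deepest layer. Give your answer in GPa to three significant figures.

unconsolidated mud: 1730 kg/m³ × 9.81 m/s² × 750 m = 1.273×10^7 Pa = 0.01273 GPa
unconsolidated sand: 1790 kg/m³ × 9.81 m/s² × 235 m = 4.127×10^6 Pa = 4.127×10^-3 GPa
loess: 1730 kg/m³ × 9.81 m/s² × 174 m = 2.953×10^6 Pa = 2.953×10^-3 GPa
basalt: 2850 kg/m³ × 9.81 m/s² × 4059 m = 1.135×10^8 Pa = 0.1135 GPa
Total = 0.01273 + 4.127×10^-3 + 2.953×10^-3 + 0.1135 = 0.13329 GPa

0.133 GPa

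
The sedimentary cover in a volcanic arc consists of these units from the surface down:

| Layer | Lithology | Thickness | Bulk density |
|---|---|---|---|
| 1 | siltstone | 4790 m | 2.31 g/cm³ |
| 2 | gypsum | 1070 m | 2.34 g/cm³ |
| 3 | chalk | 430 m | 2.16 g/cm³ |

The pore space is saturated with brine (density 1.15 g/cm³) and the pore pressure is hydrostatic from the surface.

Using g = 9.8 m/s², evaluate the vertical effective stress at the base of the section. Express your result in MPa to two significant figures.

Overburden (lithostatic) stress σ_v:
siltstone: 2310 kg/m³ × 9.8 m/s² × 4790 m = 1.084×10^8 Pa = 108.4 MPa
gypsum: 2340 kg/m³ × 9.8 m/s² × 1070 m = 2.454×10^7 Pa = 24.54 MPa
chalk: 2160 kg/m³ × 9.8 m/s² × 430 m = 9.102×10^6 Pa = 9.102 MPa
Total = 108.4 + 24.54 + 9.102 = 142.08 MPa
Pore pressure P_p = 1150 kg/m³ × 9.8 m/s² × 6290 m = 7.089×10^7 Pa = 70.89 MPa
Effective stress σ' = σ_v − P_p = 142.1 − 70.89 = 71.187 MPa

71 MPa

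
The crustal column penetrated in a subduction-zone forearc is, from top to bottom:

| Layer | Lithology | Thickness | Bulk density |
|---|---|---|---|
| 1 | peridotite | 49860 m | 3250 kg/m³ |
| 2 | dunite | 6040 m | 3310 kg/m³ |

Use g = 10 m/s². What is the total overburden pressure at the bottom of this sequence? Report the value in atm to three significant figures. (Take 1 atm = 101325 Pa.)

peridotite: 3250 kg/m³ × 10 m/s² × 49860 m = 1.620×10^9 Pa = 15993 atm
dunite: 3310 kg/m³ × 10 m/s² × 6040 m = 1.999×10^8 Pa = 1973 atm
Total = 15993 + 1973 = 17966 atm

18000 atm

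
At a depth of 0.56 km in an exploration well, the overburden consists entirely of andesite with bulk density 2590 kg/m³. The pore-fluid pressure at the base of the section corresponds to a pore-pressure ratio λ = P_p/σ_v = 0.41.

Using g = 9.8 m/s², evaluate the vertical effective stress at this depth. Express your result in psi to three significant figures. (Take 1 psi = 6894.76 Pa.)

1220 psi

Overburden (lithostatic) stress σ_v:
andesite: 2590 kg/m³ × 9.8 m/s² × 560 m = 1.421×10^7 Pa = 14.21 MPa
Pore pressure P_p = λ·σ_v = 0.41 × 14.21 MPa = 5.828 MPa
Effective stress σ' = σ_v − P_p = 14.21 − 5.828 = 8.3862 MPa = 1216.3 psi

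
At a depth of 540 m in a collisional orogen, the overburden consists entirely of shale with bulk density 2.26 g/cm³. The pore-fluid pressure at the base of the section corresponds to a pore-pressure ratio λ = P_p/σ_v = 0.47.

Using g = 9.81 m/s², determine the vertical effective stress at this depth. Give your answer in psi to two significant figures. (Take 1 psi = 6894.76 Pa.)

Overburden (lithostatic) stress σ_v:
shale: 2260 kg/m³ × 9.81 m/s² × 540 m = 1.197×10^7 Pa = 11.97 MPa
Pore pressure P_p = λ·σ_v = 0.47 × 11.97 MPa = 5.627 MPa
Effective stress σ' = σ_v − P_p = 11.97 − 5.627 = 6.3452 MPa = 920.30 psi

920 psi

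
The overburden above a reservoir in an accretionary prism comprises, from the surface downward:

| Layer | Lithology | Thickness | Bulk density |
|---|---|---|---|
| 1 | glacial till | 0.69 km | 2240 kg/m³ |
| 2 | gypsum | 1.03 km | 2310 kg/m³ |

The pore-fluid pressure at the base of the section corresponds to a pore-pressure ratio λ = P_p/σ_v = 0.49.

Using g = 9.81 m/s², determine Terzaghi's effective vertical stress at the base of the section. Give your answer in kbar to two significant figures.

0.20 kbar

Overburden (lithostatic) stress σ_v:
glacial till: 2240 kg/m³ × 9.81 m/s² × 690 m = 1.516×10^7 Pa = 15.16 MPa
gypsum: 2310 kg/m³ × 9.81 m/s² × 1030 m = 2.334×10^7 Pa = 23.34 MPa
Total = 15.16 + 23.34 = 38.503 MPa
Pore pressure P_p = λ·σ_v = 0.49 × 38.50 MPa = 18.87 MPa
Effective stress σ' = σ_v − P_p = 38.50 − 18.87 = 19.637 MPa = 0.19637 kbar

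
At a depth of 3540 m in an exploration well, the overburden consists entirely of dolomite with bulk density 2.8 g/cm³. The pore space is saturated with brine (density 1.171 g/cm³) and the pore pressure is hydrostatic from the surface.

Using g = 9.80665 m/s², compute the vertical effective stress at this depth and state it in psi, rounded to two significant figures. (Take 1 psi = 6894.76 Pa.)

Overburden (lithostatic) stress σ_v:
dolomite: 2800 kg/m³ × 9.80665 m/s² × 3540 m = 9.720×10^7 Pa = 97.20 MPa
Pore pressure P_p = 1171 kg/m³ × 9.80665 m/s² × 3540 m = 4.065×10^7 Pa = 40.65 MPa
Effective stress σ' = σ_v − P_p = 97.20 − 40.65 = 56.552 MPa = 8202.1 psi

8200 psi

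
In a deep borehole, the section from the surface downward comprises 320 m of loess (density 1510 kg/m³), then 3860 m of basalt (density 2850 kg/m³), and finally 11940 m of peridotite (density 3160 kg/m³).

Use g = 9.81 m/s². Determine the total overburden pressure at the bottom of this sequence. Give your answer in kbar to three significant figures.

loess: 1510 kg/m³ × 9.81 m/s² × 320 m = 4.740×10^6 Pa = 0.04740 kbar
basalt: 2850 kg/m³ × 9.81 m/s² × 3860 m = 1.079×10^8 Pa = 1.079 kbar
peridotite: 3160 kg/m³ × 9.81 m/s² × 11940 m = 3.701×10^8 Pa = 3.701 kbar
Total = 0.04740 + 1.079 + 3.701 = 4.8280 kbar

4.83 kbar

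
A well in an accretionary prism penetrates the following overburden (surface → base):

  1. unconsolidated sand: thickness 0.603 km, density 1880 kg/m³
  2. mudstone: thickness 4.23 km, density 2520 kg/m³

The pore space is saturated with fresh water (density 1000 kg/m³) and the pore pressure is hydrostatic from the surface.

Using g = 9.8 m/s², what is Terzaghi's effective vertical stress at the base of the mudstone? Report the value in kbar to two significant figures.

0.68 kbar

Overburden (lithostatic) stress σ_v:
unconsolidated sand: 1880 kg/m³ × 9.8 m/s² × 603 m = 1.111×10^7 Pa = 11.11 MPa
mudstone: 2520 kg/m³ × 9.8 m/s² × 4230 m = 1.045×10^8 Pa = 104.5 MPa
Total = 11.11 + 104.5 = 115.57 MPa
Pore pressure P_p = 1000 kg/m³ × 9.8 m/s² × 4833 m = 4.736×10^7 Pa = 47.36 MPa
Effective stress σ' = σ_v − P_p = 115.6 − 47.36 = 68.210 MPa = 0.68210 kbar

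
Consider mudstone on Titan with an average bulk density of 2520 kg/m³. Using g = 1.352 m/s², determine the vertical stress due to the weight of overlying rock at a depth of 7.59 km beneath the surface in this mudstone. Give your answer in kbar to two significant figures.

0.26 kbar

mudstone: 2520 kg/m³ × 1.352 m/s² × 7590 m = 2.586×10^7 Pa = 0.2586 kbar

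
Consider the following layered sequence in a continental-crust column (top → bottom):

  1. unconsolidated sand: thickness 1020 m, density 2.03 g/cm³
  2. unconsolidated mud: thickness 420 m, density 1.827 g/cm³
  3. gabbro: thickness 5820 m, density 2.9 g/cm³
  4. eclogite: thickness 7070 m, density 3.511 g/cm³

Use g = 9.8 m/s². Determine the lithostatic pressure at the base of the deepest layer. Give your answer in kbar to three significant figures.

4.36 kbar

unconsolidated sand: 2030 kg/m³ × 9.8 m/s² × 1020 m = 2.029×10^7 Pa = 0.2029 kbar
unconsolidated mud: 1827 kg/m³ × 9.8 m/s² × 420 m = 7.520×10^6 Pa = 0.07520 kbar
gabbro: 2900 kg/m³ × 9.8 m/s² × 5820 m = 1.654×10^8 Pa = 1.654 kbar
eclogite: 3511 kg/m³ × 9.8 m/s² × 7070 m = 2.433×10^8 Pa = 2.433 kbar
Total = 0.2029 + 0.07520 + 1.654 + 2.433 = 4.3648 kbar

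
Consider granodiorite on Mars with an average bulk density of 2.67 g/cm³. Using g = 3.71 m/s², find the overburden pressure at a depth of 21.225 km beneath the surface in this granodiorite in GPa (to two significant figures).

granodiorite: 2670 kg/m³ × 3.71 m/s² × 21225 m = 2.102×10^8 Pa = 0.2102 GPa

0.21 GPa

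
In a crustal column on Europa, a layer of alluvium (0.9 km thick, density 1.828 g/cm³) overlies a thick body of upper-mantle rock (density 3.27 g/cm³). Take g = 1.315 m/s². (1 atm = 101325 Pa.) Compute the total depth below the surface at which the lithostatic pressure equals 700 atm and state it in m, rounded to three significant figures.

Pressure at base of upper layers: 1828×1.315×900 = 2.163×10^6 Pa = 21.35 atm
Remaining pressure to be supplied by upper-mantle rock: 7.093×10^7 − 2.163×10^6 = 6.876×10^7 Pa
Additional depth in upper-mantle rock = 6.876×10^7 Pa / (3270 kg/m³ × 1.315 m/s²) = 15991 m
Total depth = 900 m + 15991 m = 16891 m

16900 m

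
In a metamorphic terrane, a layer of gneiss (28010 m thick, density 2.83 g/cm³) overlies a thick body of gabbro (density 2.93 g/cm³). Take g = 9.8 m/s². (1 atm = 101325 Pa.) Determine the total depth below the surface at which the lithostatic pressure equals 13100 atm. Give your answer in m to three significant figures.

Pressure at base of upper layers: 2830×9.8×28010 = 7.768×10^8 Pa = 7667 atm
Remaining pressure to be supplied by gabbro: 1.327×10^9 − 7.768×10^8 = 5.505×10^8 Pa
Additional depth in gabbro = 5.505×10^8 Pa / (2930 kg/m³ × 9.8 m/s²) = 19173 m
Total depth = 28010 m + 19173 m = 47183 m

47200 m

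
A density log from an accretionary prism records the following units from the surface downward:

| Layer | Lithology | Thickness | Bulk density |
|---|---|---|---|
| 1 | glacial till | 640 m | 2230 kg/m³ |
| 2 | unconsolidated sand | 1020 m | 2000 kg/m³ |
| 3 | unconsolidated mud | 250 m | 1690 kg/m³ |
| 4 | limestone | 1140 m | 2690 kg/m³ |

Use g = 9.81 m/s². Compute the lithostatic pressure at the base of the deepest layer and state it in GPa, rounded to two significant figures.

0.068 GPa

glacial till: 2230 kg/m³ × 9.81 m/s² × 640 m = 1.400×10^7 Pa = 0.01400 GPa
unconsolidated sand: 2000 kg/m³ × 9.81 m/s² × 1020 m = 2.001×10^7 Pa = 0.02001 GPa
unconsolidated mud: 1690 kg/m³ × 9.81 m/s² × 250 m = 4.145×10^6 Pa = 4.145×10^-3 GPa
limestone: 2690 kg/m³ × 9.81 m/s² × 1140 m = 3.008×10^7 Pa = 0.03008 GPa
Total = 0.01400 + 0.02001 + 4.145×10^-3 + 0.03008 = 0.068241 GPa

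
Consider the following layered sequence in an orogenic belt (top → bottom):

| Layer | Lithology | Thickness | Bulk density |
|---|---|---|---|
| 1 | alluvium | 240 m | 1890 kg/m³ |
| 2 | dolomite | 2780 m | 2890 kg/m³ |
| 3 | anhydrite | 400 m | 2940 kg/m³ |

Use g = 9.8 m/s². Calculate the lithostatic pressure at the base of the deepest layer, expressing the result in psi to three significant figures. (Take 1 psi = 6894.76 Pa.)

13700 psi

alluvium: 1890 kg/m³ × 9.8 m/s² × 240 m = 4.445×10^6 Pa = 644.7 psi
dolomite: 2890 kg/m³ × 9.8 m/s² × 2780 m = 7.874×10^7 Pa = 11420 psi
anhydrite: 2940 kg/m³ × 9.8 m/s² × 400 m = 1.152×10^7 Pa = 1672 psi
Total = 644.7 + 11420 + 1672 = 13736 psi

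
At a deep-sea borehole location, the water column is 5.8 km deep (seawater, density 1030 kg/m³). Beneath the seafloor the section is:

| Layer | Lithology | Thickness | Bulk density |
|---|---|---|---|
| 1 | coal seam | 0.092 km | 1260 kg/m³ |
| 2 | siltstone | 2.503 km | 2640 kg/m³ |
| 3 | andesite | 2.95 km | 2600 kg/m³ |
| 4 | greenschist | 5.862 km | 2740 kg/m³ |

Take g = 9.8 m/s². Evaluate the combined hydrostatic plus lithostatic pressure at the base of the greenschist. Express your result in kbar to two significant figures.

seawater: 1030 kg/m³ × 9.8 m/s² × 5800 m = 5.855×10^7 Pa = 0.5855 kbar
coal seam: 1260 kg/m³ × 9.8 m/s² × 92 m = 1.136×10^6 Pa = 0.01136 kbar
siltstone: 2640 kg/m³ × 9.8 m/s² × 2503 m = 6.476×10^7 Pa = 0.6476 kbar
andesite: 2600 kg/m³ × 9.8 m/s² × 2950 m = 7.517×10^7 Pa = 0.7517 kbar
greenschist: 2740 kg/m³ × 9.8 m/s² × 5862 m = 1.574×10^8 Pa = 1.574 kbar
Total = 0.5855 + 0.01136 + 0.6476 + 0.7517 + 1.574 = 3.5701 kbar

3.6 kbar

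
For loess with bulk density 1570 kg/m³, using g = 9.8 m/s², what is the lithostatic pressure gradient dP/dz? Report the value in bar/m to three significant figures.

0.154 bar/m

dP/dz = ρg = 1570 kg/m³ × 9.8 m/s² = 15386 Pa/m
= 15386 Pa/m × (1 bar/m / 1.0000×10^5 Pa/m) = 0.15386 bar/m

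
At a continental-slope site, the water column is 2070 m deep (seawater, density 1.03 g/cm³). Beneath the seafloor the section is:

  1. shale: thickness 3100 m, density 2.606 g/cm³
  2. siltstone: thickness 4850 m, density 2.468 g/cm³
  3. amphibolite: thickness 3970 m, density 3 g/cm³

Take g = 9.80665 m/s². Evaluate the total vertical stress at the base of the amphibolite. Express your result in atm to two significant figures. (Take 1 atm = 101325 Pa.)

3300 atm

seawater: 1030 kg/m³ × 9.80665 m/s² × 2070 m = 2.091×10^7 Pa = 206.4 atm
shale: 2606 kg/m³ × 9.80665 m/s² × 3100 m = 7.922×10^7 Pa = 781.9 atm
siltstone: 2468 kg/m³ × 9.80665 m/s² × 4850 m = 1.174×10^8 Pa = 1158 atm
amphibolite: 3000 kg/m³ × 9.80665 m/s² × 3970 m = 1.168×10^8 Pa = 1153 atm
Total = 206.4 + 781.9 + 1158 + 1153 = 3299.4 atm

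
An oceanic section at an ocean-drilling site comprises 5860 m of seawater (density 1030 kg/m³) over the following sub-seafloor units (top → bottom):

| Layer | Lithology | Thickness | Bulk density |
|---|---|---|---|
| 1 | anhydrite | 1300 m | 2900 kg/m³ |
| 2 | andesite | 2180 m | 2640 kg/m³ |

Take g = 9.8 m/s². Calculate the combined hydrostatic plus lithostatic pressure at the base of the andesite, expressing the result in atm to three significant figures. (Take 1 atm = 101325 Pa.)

1510 atm

seawater: 1030 kg/m³ × 9.8 m/s² × 5860 m = 5.915×10^7 Pa = 583.8 atm
anhydrite: 2900 kg/m³ × 9.8 m/s² × 1300 m = 3.695×10^7 Pa = 364.6 atm
andesite: 2640 kg/m³ × 9.8 m/s² × 2180 m = 5.640×10^7 Pa = 556.6 atm
Total = 583.8 + 364.6 + 556.6 = 1505.0 atm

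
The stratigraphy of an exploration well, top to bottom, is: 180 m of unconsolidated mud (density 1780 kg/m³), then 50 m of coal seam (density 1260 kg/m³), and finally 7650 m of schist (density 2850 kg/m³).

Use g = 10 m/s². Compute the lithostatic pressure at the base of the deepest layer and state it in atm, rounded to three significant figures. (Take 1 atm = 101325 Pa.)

2190 atm

unconsolidated mud: 1780 kg/m³ × 10 m/s² × 180 m = 3.204×10^6 Pa = 31.62 atm
coal seam: 1260 kg/m³ × 10 m/s² × 50 m = 6.300×10^5 Pa = 6.218 atm
schist: 2850 kg/m³ × 10 m/s² × 7650 m = 2.180×10^8 Pa = 2152 atm
Total = 31.62 + 6.218 + 2152 = 2189.6 atm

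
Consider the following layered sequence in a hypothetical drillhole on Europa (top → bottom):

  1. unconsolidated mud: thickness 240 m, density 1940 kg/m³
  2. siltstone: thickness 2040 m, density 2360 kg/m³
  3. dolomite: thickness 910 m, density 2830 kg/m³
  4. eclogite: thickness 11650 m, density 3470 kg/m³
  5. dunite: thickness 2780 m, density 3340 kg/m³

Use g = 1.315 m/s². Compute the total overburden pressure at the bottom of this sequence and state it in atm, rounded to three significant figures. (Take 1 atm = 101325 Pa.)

747 atm

unconsolidated mud: 1940 kg/m³ × 1.315 m/s² × 240 m = 6.123×10^5 Pa = 6.043 atm
siltstone: 2360 kg/m³ × 1.315 m/s² × 2040 m = 6.331×10^6 Pa = 62.48 atm
dolomite: 2830 kg/m³ × 1.315 m/s² × 910 m = 3.387×10^6 Pa = 33.42 atm
eclogite: 3470 kg/m³ × 1.315 m/s² × 11650 m = 5.316×10^7 Pa = 524.6 atm
dunite: 3340 kg/m³ × 1.315 m/s² × 2780 m = 1.221×10^7 Pa = 120.5 atm
Total = 6.043 + 62.48 + 33.42 + 524.6 + 120.5 = 747.09 atm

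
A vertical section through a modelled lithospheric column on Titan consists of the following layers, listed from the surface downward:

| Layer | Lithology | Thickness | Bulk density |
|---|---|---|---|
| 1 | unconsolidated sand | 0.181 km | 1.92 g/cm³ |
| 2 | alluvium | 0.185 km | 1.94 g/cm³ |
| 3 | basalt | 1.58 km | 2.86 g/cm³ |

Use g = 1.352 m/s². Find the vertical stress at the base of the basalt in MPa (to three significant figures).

7.06 MPa

unconsolidated sand: 1920 kg/m³ × 1.352 m/s² × 181 m = 4.698×10^5 Pa = 0.4698 MPa
alluvium: 1940 kg/m³ × 1.352 m/s² × 185 m = 4.852×10^5 Pa = 0.4852 MPa
basalt: 2860 kg/m³ × 1.352 m/s² × 1580 m = 6.109×10^6 Pa = 6.109 MPa
Total = 0.4698 + 0.4852 + 6.109 = 7.0645 MPa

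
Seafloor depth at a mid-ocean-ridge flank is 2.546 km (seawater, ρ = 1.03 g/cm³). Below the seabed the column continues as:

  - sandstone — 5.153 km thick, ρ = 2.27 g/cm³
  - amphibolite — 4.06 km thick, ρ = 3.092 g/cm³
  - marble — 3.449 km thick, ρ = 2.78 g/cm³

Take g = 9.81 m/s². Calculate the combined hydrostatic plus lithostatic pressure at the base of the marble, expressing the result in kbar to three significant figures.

3.58 kbar

seawater: 1030 kg/m³ × 9.81 m/s² × 2546 m = 2.573×10^7 Pa = 0.2573 kbar
sandstone: 2270 kg/m³ × 9.81 m/s² × 5153 m = 1.148×10^8 Pa = 1.148 kbar
amphibolite: 3092 kg/m³ × 9.81 m/s² × 4060 m = 1.232×10^8 Pa = 1.232 kbar
marble: 2780 kg/m³ × 9.81 m/s² × 3449 m = 9.406×10^7 Pa = 0.9406 kbar
Total = 0.2573 + 1.148 + 1.232 + 0.9406 = 3.5769 kbar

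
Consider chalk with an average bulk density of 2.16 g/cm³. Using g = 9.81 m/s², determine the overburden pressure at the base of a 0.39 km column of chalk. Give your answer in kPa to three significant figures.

chalk: 2160 kg/m³ × 9.81 m/s² × 390 m = 8.264×10^6 Pa = 8264 kPa

8260 kPa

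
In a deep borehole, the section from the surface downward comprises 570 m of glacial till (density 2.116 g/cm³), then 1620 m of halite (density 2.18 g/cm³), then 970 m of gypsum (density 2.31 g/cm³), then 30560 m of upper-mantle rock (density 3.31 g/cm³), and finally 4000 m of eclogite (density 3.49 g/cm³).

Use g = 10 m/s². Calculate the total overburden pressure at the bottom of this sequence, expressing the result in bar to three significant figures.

12200 bar

glacial till: 2116 kg/m³ × 10 m/s² × 570 m = 1.206×10^7 Pa = 120.6 bar
halite: 2180 kg/m³ × 10 m/s² × 1620 m = 3.532×10^7 Pa = 353.2 bar
gypsum: 2310 kg/m³ × 10 m/s² × 970 m = 2.241×10^7 Pa = 224.1 bar
upper-mantle rock: 3310 kg/m³ × 10 m/s² × 30560 m = 1.012×10^9 Pa = 10115 bar
eclogite: 3490 kg/m³ × 10 m/s² × 4000 m = 1.396×10^8 Pa = 1396 bar
Total = 120.6 + 353.2 + 224.1 + 10115 + 1396 = 12209 bar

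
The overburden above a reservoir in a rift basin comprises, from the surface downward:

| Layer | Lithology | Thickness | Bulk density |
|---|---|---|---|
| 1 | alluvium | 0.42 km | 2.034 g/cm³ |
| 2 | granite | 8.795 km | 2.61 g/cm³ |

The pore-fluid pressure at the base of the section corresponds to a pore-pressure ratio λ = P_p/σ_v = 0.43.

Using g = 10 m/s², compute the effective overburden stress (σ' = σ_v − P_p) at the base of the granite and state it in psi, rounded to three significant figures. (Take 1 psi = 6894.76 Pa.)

Overburden (lithostatic) stress σ_v:
alluvium: 2034 kg/m³ × 10 m/s² × 420 m = 8.543×10^6 Pa = 8.543 MPa
granite: 2610 kg/m³ × 10 m/s² × 8795 m = 2.295×10^8 Pa = 229.5 MPa
Total = 8.543 + 229.5 = 238.09 MPa
Pore pressure P_p = λ·σ_v = 0.43 × 238.1 MPa = 102.4 MPa
Effective stress σ' = σ_v − P_p = 238.1 − 102.4 = 135.71 MPa = 19683 psi

19700 psi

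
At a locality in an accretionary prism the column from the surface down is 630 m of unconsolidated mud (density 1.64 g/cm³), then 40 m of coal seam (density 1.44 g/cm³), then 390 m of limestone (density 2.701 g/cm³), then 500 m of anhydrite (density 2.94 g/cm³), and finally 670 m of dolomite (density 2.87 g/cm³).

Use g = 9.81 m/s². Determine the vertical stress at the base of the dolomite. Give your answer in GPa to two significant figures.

unconsolidated mud: 1640 kg/m³ × 9.81 m/s² × 630 m = 1.014×10^7 Pa = 0.01014 GPa
coal seam: 1440 kg/m³ × 9.81 m/s² × 40 m = 5.651×10^5 Pa = 5.651×10^-4 GPa
limestone: 2701 kg/m³ × 9.81 m/s² × 390 m = 1.033×10^7 Pa = 0.01033 GPa
anhydrite: 2940 kg/m³ × 9.81 m/s² × 500 m = 1.442×10^7 Pa = 0.01442 GPa
dolomite: 2870 kg/m³ × 9.81 m/s² × 670 m = 1.886×10^7 Pa = 0.01886 GPa
Total = 0.01014 + 5.651×10^-4 + 0.01033 + 0.01442 + 0.01886 = 0.054319 GPa

0.054 GPa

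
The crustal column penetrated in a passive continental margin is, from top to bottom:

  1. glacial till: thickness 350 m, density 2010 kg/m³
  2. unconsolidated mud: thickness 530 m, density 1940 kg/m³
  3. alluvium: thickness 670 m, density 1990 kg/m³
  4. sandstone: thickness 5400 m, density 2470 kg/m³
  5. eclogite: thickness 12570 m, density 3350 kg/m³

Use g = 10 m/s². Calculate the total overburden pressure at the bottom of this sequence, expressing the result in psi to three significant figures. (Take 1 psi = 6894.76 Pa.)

84900 psi

glacial till: 2010 kg/m³ × 10 m/s² × 350 m = 7.035×10^6 Pa = 1020 psi
unconsolidated mud: 1940 kg/m³ × 10 m/s² × 530 m = 1.028×10^7 Pa = 1491 psi
alluvium: 1990 kg/m³ × 10 m/s² × 670 m = 1.333×10^7 Pa = 1934 psi
sandstone: 2470 kg/m³ × 10 m/s² × 5400 m = 1.334×10^8 Pa = 19345 psi
eclogite: 3350 kg/m³ × 10 m/s² × 12570 m = 4.211×10^8 Pa = 61075 psi
Total = 1020 + 1491 + 1934 + 19345 + 61075 = 84865 psi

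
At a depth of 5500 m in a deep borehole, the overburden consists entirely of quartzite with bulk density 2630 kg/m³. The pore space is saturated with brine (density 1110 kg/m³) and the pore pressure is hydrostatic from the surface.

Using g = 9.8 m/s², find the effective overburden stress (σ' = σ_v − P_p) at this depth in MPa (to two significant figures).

Overburden (lithostatic) stress σ_v:
quartzite: 2630 kg/m³ × 9.8 m/s² × 5500 m = 1.418×10^8 Pa = 141.8 MPa
Pore pressure P_p = 1110 kg/m³ × 9.8 m/s² × 5500 m = 5.983×10^7 Pa = 59.83 MPa
Effective stress σ' = σ_v − P_p = 141.8 − 59.83 = 81.928 MPa

82 MPa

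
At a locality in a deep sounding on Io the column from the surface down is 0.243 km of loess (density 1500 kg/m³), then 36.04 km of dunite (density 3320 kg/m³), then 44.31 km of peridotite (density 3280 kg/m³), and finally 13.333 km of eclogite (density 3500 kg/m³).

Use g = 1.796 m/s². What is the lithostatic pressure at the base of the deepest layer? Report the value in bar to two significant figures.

5600 bar

loess: 1500 kg/m³ × 1.796 m/s² × 243 m = 6.546×10^5 Pa = 6.546 bar
dunite: 3320 kg/m³ × 1.796 m/s² × 36040 m = 2.149×10^8 Pa = 2149 bar
peridotite: 3280 kg/m³ × 1.796 m/s² × 44310 m = 2.610×10^8 Pa = 2610 bar
eclogite: 3500 kg/m³ × 1.796 m/s² × 13333 m = 8.381×10^7 Pa = 838.1 bar
Total = 6.546 + 2149 + 2610 + 838.1 = 5603.9 bar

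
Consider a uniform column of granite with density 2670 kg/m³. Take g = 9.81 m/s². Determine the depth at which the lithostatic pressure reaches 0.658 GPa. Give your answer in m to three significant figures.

25100 m

h = P/(ρg) = 0.658 GPa / (2670 kg/m³ × 9.81 m/s²) = 6.580×10^8 Pa / 26193 Pa/m = 25122 m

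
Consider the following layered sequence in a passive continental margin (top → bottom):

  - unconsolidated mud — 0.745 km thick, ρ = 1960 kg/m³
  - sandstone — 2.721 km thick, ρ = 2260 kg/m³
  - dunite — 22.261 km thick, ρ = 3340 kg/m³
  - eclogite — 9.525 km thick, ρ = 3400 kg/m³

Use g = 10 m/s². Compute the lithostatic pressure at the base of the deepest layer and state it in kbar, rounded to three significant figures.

unconsolidated mud: 1960 kg/m³ × 10 m/s² × 745 m = 1.460×10^7 Pa = 0.1460 kbar
sandstone: 2260 kg/m³ × 10 m/s² × 2721 m = 6.149×10^7 Pa = 0.6149 kbar
dunite: 3340 kg/m³ × 10 m/s² × 22261 m = 7.435×10^8 Pa = 7.435 kbar
eclogite: 3400 kg/m³ × 10 m/s² × 9525 m = 3.239×10^8 Pa = 3.239 kbar
Total = 0.1460 + 0.6149 + 7.435 + 3.239 = 11.435 kbar

11.4 kbar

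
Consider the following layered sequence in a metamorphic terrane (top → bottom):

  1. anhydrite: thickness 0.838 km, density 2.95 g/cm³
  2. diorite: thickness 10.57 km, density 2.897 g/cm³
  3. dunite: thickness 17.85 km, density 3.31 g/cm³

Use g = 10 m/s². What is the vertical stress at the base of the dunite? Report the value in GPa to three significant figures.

anhydrite: 2950 kg/m³ × 10 m/s² × 838 m = 2.472×10^7 Pa = 0.02472 GPa
diorite: 2897 kg/m³ × 10 m/s² × 10570 m = 3.062×10^8 Pa = 0.3062 GPa
dunite: 3310 kg/m³ × 10 m/s² × 17850 m = 5.908×10^8 Pa = 0.5908 GPa
Total = 0.02472 + 0.3062 + 0.5908 = 0.92177 GPa

0.922 GPa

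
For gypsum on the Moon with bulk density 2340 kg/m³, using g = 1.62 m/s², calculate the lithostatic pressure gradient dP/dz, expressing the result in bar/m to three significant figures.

dP/dz = ρg = 2340 kg/m³ × 1.62 m/s² = 3790.8 Pa/m
= 3790.8 Pa/m × (1 bar/m / 1.0000×10^5 Pa/m) = 0.037908 bar/m

0.0379 bar/m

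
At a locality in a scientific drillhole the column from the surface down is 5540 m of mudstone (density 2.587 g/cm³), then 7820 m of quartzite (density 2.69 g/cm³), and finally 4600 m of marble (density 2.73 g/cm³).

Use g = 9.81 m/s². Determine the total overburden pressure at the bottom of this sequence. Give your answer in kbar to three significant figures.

mudstone: 2587 kg/m³ × 9.81 m/s² × 5540 m = 1.406×10^8 Pa = 1.406 kbar
quartzite: 2690 kg/m³ × 9.81 m/s² × 7820 m = 2.064×10^8 Pa = 2.064 kbar
marble: 2730 kg/m³ × 9.81 m/s² × 4600 m = 1.232×10^8 Pa = 1.232 kbar
Total = 1.406 + 2.064 + 1.232 = 4.7015 kbar

4.70 kbar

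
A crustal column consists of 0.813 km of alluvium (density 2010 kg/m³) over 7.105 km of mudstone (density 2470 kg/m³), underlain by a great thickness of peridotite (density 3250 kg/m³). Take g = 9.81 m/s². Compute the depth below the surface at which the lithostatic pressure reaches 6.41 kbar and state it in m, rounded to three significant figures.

22100 m

Pressure at base of upper layers: 2010×9.81×813 + 2470×9.81×7105 = 1.882×10^8 Pa = 1.882 kbar
Remaining pressure to be supplied by peridotite: 6.410×10^8 − 1.882×10^8 = 4.528×10^8 Pa
Additional depth in peridotite = 4.528×10^8 Pa / (3250 kg/m³ × 9.81 m/s²) = 14202 m
Total depth = 7918 m + 14202 m = 22120 m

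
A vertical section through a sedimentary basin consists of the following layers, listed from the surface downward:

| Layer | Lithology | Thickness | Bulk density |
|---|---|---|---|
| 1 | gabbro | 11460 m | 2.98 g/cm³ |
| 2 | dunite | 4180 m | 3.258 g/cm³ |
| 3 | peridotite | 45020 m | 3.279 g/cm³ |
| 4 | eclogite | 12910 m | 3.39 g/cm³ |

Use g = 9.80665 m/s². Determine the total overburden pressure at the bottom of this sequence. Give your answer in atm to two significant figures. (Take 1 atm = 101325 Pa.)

23000 atm

gabbro: 2980 kg/m³ × 9.80665 m/s² × 11460 m = 3.349×10^8 Pa = 3305 atm
dunite: 3258 kg/m³ × 9.80665 m/s² × 4180 m = 1.336×10^8 Pa = 1318 atm
peridotite: 3279 kg/m³ × 9.80665 m/s² × 45020 m = 1.448×10^9 Pa = 14287 atm
eclogite: 3390 kg/m³ × 9.80665 m/s² × 12910 m = 4.292×10^8 Pa = 4236 atm
Total = 3305 + 1318 + 14287 + 4236 = 23146 atm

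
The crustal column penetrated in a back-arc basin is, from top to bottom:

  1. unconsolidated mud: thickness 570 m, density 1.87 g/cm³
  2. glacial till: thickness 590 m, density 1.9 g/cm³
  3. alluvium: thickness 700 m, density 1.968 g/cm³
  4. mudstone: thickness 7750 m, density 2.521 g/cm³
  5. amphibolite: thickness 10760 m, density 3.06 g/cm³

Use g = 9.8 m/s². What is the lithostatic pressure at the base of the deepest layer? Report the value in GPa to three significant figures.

unconsolidated mud: 1870 kg/m³ × 9.8 m/s² × 570 m = 1.045×10^7 Pa = 0.01045 GPa
glacial till: 1900 kg/m³ × 9.8 m/s² × 590 m = 1.099×10^7 Pa = 0.01099 GPa
alluvium: 1968 kg/m³ × 9.8 m/s² × 700 m = 1.350×10^7 Pa = 0.01350 GPa
mudstone: 2521 kg/m³ × 9.8 m/s² × 7750 m = 1.915×10^8 Pa = 0.1915 GPa
amphibolite: 3060 kg/m³ × 9.8 m/s² × 10760 m = 3.227×10^8 Pa = 0.3227 GPa
Total = 0.01045 + 0.01099 + 0.01350 + 0.1915 + 0.3227 = 0.54907 GPa

0.549 GPa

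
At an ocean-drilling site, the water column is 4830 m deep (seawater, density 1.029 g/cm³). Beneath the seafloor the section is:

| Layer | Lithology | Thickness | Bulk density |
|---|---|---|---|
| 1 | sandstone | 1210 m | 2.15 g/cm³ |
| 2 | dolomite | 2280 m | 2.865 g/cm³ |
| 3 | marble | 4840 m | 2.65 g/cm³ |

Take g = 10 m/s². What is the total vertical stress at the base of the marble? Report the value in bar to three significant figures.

seawater: 1029 kg/m³ × 10 m/s² × 4830 m = 4.970×10^7 Pa = 497.0 bar
sandstone: 2150 kg/m³ × 10 m/s² × 1210 m = 2.602×10^7 Pa = 260.1 bar
dolomite: 2865 kg/m³ × 10 m/s² × 2280 m = 6.532×10^7 Pa = 653.2 bar
marble: 2650 kg/m³ × 10 m/s² × 4840 m = 1.283×10^8 Pa = 1283 bar
Total = 497.0 + 260.1 + 653.2 + 1283 = 2693.0 bar

2690 bar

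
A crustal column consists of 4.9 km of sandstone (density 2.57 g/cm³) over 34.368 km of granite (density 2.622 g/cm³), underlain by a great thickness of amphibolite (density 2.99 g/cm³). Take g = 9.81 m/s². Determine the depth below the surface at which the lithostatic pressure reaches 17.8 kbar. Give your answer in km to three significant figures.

Pressure at base of upper layers: 2570×9.81×4900 + 2622×9.81×34368 = 1.008×10^9 Pa = 10.08 kbar
Remaining pressure to be supplied by amphibolite: 1.780×10^9 − 1.008×10^9 = 7.725×10^8 Pa
Additional depth in amphibolite = 7.725×10^8 Pa / (2990 kg/m³ × 9.81 m/s²) = 26335 m
Total depth = 39268 m + 26335 m = 65603 m
= 65.603 km

65.6 km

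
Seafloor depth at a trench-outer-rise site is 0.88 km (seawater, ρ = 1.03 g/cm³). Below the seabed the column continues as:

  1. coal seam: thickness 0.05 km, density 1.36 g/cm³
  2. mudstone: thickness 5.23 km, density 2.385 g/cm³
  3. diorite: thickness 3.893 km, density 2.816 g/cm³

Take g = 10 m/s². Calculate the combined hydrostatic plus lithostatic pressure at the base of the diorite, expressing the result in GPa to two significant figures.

seawater: 1030 kg/m³ × 10 m/s² × 880 m = 9.064×10^6 Pa = 9.064×10^-3 GPa
coal seam: 1360 kg/m³ × 10 m/s² × 50 m = 6.800×10^5 Pa = 6.800×10^-4 GPa
mudstone: 2385 kg/m³ × 10 m/s² × 5230 m = 1.247×10^8 Pa = 0.1247 GPa
diorite: 2816 kg/m³ × 10 m/s² × 3893 m = 1.096×10^8 Pa = 0.1096 GPa
Total = 9.064×10^-3 + 6.800×10^-4 + 0.1247 + 0.1096 = 0.24411 GPa

0.24 GPa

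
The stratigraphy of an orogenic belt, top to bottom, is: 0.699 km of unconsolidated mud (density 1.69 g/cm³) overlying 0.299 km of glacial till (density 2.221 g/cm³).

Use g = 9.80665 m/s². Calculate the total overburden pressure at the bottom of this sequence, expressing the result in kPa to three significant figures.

18100 kPa

unconsolidated mud: 1690 kg/m³ × 9.80665 m/s² × 699 m = 1.158×10^7 Pa = 11585 kPa
glacial till: 2221 kg/m³ × 9.80665 m/s² × 299 m = 6.512×10^6 Pa = 6512 kPa
Total = 11585 + 6512 = 18097 kPa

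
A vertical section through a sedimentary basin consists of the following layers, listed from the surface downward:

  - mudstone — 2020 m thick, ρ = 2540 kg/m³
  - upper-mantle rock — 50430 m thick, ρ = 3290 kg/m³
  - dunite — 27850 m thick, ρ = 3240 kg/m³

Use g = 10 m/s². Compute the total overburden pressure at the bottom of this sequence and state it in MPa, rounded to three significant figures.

2610 MPa

mudstone: 2540 kg/m³ × 10 m/s² × 2020 m = 5.131×10^7 Pa = 51.31 MPa
upper-mantle rock: 3290 kg/m³ × 10 m/s² × 50430 m = 1.659×10^9 Pa = 1659 MPa
dunite: 3240 kg/m³ × 10 m/s² × 27850 m = 9.023×10^8 Pa = 902.3 MPa
Total = 51.31 + 1659 + 902.3 = 2612.8 MPa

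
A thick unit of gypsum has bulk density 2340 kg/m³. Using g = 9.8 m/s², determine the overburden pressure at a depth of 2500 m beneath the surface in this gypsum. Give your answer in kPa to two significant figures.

gypsum: 2340 kg/m³ × 9.8 m/s² × 2500 m = 5.733×10^7 Pa = 57330 kPa

57000 kPa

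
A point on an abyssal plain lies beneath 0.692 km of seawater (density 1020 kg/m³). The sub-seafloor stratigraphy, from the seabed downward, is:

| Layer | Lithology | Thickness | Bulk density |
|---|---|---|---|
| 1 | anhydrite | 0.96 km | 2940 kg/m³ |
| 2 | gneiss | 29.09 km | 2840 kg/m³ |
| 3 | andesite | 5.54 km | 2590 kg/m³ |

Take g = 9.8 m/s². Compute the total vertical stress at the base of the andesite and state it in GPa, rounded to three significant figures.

0.985 GPa

seawater: 1020 kg/m³ × 9.8 m/s² × 692 m = 6.917×10^6 Pa = 6.917×10^-3 GPa
anhydrite: 2940 kg/m³ × 9.8 m/s² × 960 m = 2.766×10^7 Pa = 0.02766 GPa
gneiss: 2840 kg/m³ × 9.8 m/s² × 29090 m = 8.096×10^8 Pa = 0.8096 GPa
andesite: 2590 kg/m³ × 9.8 m/s² × 5540 m = 1.406×10^8 Pa = 0.1406 GPa
Total = 6.917×10^-3 + 0.02766 + 0.8096 + 0.1406 = 0.98483 GPa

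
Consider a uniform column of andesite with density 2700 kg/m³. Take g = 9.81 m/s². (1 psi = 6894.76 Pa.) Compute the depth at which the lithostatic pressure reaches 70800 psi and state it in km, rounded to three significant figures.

18.4 km

h = P/(ρg) = 70800 psi / (2700 kg/m³ × 9.81 m/s²) = 4.881×10^8 Pa / 26487 Pa/m = 18430 m
= 18.430 km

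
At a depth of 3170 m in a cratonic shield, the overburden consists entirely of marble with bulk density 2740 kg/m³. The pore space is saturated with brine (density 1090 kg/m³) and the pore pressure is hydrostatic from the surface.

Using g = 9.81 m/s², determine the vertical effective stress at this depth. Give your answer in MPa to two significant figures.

Overburden (lithostatic) stress σ_v:
marble: 2740 kg/m³ × 9.81 m/s² × 3170 m = 8.521×10^7 Pa = 85.21 MPa
Pore pressure P_p = 1090 kg/m³ × 9.81 m/s² × 3170 m = 3.390×10^7 Pa = 33.90 MPa
Effective stress σ' = σ_v − P_p = 85.21 − 33.90 = 51.311 MPa

51 MPa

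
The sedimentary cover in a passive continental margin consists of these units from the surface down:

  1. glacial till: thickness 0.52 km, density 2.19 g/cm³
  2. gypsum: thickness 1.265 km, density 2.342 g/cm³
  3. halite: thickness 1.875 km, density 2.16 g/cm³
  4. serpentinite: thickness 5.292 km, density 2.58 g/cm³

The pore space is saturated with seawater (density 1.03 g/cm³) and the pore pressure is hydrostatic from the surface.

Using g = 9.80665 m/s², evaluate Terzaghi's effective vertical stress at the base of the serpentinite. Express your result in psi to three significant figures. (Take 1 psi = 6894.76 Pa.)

Overburden (lithostatic) stress σ_v:
glacial till: 2190 kg/m³ × 9.80665 m/s² × 520 m = 1.117×10^7 Pa = 11.17 MPa
gypsum: 2342 kg/m³ × 9.80665 m/s² × 1265 m = 2.905×10^7 Pa = 29.05 MPa
halite: 2160 kg/m³ × 9.80665 m/s² × 1875 m = 3.972×10^7 Pa = 39.72 MPa
serpentinite: 2580 kg/m³ × 9.80665 m/s² × 5292 m = 1.339×10^8 Pa = 133.9 MPa
Total = 11.17 + 29.05 + 39.72 + 133.9 = 213.83 MPa
Pore pressure P_p = 1030 kg/m³ × 9.80665 m/s² × 8952 m = 9.042×10^7 Pa = 90.42 MPa
Effective stress σ' = σ_v − P_p = 213.8 − 90.42 = 123.41 MPa = 17899 psi

17900 psi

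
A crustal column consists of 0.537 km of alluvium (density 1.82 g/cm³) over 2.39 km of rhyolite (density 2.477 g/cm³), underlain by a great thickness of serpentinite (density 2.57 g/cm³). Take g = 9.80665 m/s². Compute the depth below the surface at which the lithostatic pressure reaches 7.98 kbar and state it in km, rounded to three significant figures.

Pressure at base of upper layers: 1820×9.80665×537 + 2477×9.80665×2390 = 6.764×10^7 Pa = 0.6764 kbar
Remaining pressure to be supplied by serpentinite: 7.980×10^8 − 6.764×10^7 = 7.304×10^8 Pa
Additional depth in serpentinite = 7.304×10^8 Pa / (2570 kg/m³ × 9.80665 m/s²) = 28979 m
Total depth = 2927 m + 28979 m = 31906 m
= 31.906 km

31.9 km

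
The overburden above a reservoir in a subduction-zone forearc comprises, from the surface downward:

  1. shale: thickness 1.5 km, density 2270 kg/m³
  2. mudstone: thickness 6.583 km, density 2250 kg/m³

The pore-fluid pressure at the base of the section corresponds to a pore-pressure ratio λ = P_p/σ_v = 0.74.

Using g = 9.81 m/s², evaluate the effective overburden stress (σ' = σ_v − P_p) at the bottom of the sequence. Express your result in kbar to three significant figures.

Overburden (lithostatic) stress σ_v:
shale: 2270 kg/m³ × 9.81 m/s² × 1500 m = 3.340×10^7 Pa = 33.40 MPa
mudstone: 2250 kg/m³ × 9.81 m/s² × 6583 m = 1.453×10^8 Pa = 145.3 MPa
Total = 33.40 + 145.3 = 178.71 MPa
Pore pressure P_p = λ·σ_v = 0.74 × 178.7 MPa = 132.2 MPa
Effective stress σ' = σ_v − P_p = 178.7 − 132.2 = 46.464 MPa = 0.46464 kbar

0.465 kbar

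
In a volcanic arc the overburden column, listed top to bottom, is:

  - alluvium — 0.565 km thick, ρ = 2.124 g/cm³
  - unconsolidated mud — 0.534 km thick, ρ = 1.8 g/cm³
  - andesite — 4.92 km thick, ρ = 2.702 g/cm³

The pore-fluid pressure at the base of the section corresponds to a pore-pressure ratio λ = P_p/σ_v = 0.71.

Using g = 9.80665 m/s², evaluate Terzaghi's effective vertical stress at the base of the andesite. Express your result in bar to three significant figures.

440 bar

Overburden (lithostatic) stress σ_v:
alluvium: 2124 kg/m³ × 9.80665 m/s² × 565 m = 1.177×10^7 Pa = 11.77 MPa
unconsolidated mud: 1800 kg/m³ × 9.80665 m/s² × 534 m = 9.426×10^6 Pa = 9.426 MPa
andesite: 2702 kg/m³ × 9.80665 m/s² × 4920 m = 1.304×10^8 Pa = 130.4 MPa
Total = 11.77 + 9.426 + 130.4 = 151.56 MPa
Pore pressure P_p = λ·σ_v = 0.71 × 151.6 MPa = 107.6 MPa
Effective stress σ' = σ_v − P_p = 151.6 − 107.6 = 43.953 MPa = 439.53 bar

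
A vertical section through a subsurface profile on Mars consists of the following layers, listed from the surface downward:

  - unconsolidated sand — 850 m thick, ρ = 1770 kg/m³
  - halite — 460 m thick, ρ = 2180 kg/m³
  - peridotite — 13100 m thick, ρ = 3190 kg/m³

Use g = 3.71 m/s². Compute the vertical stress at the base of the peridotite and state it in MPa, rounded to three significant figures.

unconsolidated sand: 1770 kg/m³ × 3.71 m/s² × 850 m = 5.582×10^6 Pa = 5.582 MPa
halite: 2180 kg/m³ × 3.71 m/s² × 460 m = 3.720×10^6 Pa = 3.720 MPa
peridotite: 3190 kg/m³ × 3.71 m/s² × 13100 m = 1.550×10^8 Pa = 155.0 MPa
Total = 5.582 + 3.720 + 155.0 = 164.34 MPa

164 MPa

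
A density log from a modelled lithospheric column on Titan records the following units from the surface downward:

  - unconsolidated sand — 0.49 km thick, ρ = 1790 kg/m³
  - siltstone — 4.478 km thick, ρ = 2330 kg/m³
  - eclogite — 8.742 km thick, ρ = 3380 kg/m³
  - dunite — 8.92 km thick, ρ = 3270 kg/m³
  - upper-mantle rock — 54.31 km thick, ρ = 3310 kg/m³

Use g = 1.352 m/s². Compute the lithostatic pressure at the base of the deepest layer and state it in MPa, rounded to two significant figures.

unconsolidated sand: 1790 kg/m³ × 1.352 m/s² × 490 m = 1.186×10^6 Pa = 1.186 MPa
siltstone: 2330 kg/m³ × 1.352 m/s² × 4478 m = 1.411×10^7 Pa = 14.11 MPa
eclogite: 3380 kg/m³ × 1.352 m/s² × 8742 m = 3.995×10^7 Pa = 39.95 MPa
dunite: 3270 kg/m³ × 1.352 m/s² × 8920 m = 3.944×10^7 Pa = 39.44 MPa
upper-mantle rock: 3310 kg/m³ × 1.352 m/s² × 54310 m = 2.430×10^8 Pa = 243.0 MPa
Total = 1.186 + 14.11 + 39.95 + 39.44 + 243.0 = 337.72 MPa

340 MPa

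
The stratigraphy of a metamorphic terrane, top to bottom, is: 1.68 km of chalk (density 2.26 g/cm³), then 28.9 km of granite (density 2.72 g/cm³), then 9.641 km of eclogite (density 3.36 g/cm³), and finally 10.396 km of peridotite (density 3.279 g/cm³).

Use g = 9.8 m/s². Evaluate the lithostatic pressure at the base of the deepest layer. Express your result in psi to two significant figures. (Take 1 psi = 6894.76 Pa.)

chalk: 2260 kg/m³ × 9.8 m/s² × 1680 m = 3.721×10^7 Pa = 5397 psi
granite: 2720 kg/m³ × 9.8 m/s² × 28900 m = 7.704×10^8 Pa = 1.117×10^5 psi
eclogite: 3360 kg/m³ × 9.8 m/s² × 9641 m = 3.175×10^8 Pa = 46044 psi
peridotite: 3279 kg/m³ × 9.8 m/s² × 10396 m = 3.341×10^8 Pa = 48452 psi
Total = 5397 + 1.117×10^5 + 46044 + 48452 = 2.1162×10^5 psi

210000 psi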